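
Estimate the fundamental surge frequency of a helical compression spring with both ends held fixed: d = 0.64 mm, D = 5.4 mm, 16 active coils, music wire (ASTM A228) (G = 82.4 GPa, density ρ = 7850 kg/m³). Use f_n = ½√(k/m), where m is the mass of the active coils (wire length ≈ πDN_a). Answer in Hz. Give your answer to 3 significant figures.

500 Hz

k = Gd⁴/(8D³N_a) = (82.4×10³)(0.64⁴)/(8·5.4³·16) = 0.68589 N/mm = 685.89 N/m
Wire length L = πDN_a = π·5.4·16 = 271.43 mm
m = ρ·(πd²/4)·L = 7850 × 0.3217×10⁻⁶ m² × 0.27143 m = 0.00068546 kg
f_n = ½√(k/m) = 0.5·√(685.89/0.00068546) = 0.5·√(1.0006e+06) = 500.16 Hz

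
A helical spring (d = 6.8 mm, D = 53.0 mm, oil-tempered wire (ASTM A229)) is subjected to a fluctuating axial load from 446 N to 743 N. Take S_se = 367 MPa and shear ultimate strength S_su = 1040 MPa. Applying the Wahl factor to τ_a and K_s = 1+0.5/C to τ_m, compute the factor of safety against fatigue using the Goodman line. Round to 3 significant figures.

2.14

C = D/d = 53.0/6.8 = 7.7941; K_W = (4C−1)/(4C−4)+0.615/C = 1.1893; K_s = 1+0.5/C = 1.0642
F_a = (F_max−F_min)/2 = 148.5 N; F_m = (F_max+F_min)/2 = 594.5 N
τ_a = K_W·8F_aD/(πd³) = 1.1893 × 63.741 = 75.806 MPa
τ_m = K_s·8F_mD/(πd³) = 1.0642 × 255.18 = 271.55 MPa
Goodman: 1/n_f = τ_a/S_se + τ_m/S_su = 75.806/367 + 271.55/1040 = 0.20656 + 0.26110 = 0.46766
n_f = 1/0.46766 = 2.138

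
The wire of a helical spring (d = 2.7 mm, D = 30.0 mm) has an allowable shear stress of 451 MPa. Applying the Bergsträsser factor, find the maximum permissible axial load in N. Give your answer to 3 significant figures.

104 N

C = D/d = 30.0/2.7 = 11.1111
K_B = (4C+2)/(4C−3) = 46.444/41.444 = 1.1206
τ_max = K·8FD/(πd³) → F_max = τ_allow·πd³/(8DK)
F_max = 451·π·2.7³/(8·30.0·1.1206) = 27888/268.95 = 103.69 N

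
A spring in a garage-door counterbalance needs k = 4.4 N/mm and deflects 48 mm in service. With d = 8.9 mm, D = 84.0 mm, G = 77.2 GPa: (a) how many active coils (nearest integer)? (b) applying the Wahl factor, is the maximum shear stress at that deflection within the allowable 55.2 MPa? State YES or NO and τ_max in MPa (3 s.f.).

(a) 23 coils; (b) NO, τ_max = 74.7 MPa

N_a = Gd⁴/(8D³k) = (77.2×10³)(8.9⁴)/(8·84.0³·4.4) = 23.22 → N_a = 23
Actual rate k = Gd⁴/(8D³·23) = 4.4414 N/mm
Working load F = kδ = 4.4414·48 = 213.19 N
C = 84.0/8.9 = 9.4382; K_W = (4C−1)/(4C−4)+0.615/C = 1.1540
τ_max = K_W·8FD/(πd³) = 1.1540·64.686 = 74.651 MPa
τ_max > 55.2 MPa → exceeds allowable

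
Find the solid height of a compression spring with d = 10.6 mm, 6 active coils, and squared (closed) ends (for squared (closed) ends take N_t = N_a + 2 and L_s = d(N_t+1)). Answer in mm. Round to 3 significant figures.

squared (closed) ends: N_t = N_a + 2 = 6 + 2 = 8
L_s = d·(N_t+1) = 10.6 × 9 = 95.4 mm

95.4 mm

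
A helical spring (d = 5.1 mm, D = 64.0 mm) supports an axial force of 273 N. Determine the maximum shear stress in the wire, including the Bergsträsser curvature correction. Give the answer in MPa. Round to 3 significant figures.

371 MPa

Spring index C = D/d = 64.0/5.1 = 12.5490
K_B = (4C+2)/(4C−3) = 52.196/47.196 = 1.1059
τ₀ = 8FD/(πd³) = 8·273·64.0/(π·5.1³) = 139776/416.74 = 335.41 MPa
τ_max = K·τ₀ = 1.1059 × 335.41 = 370.94 MPa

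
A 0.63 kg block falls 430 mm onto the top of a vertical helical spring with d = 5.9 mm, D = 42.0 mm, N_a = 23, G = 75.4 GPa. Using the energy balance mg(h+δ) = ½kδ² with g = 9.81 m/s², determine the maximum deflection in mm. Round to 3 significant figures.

29.1 mm

k = Gd⁴/(8D³N_a) = (75.4×10³)(5.9⁴)/(8·42.0³·23) = 6.7021 N/mm
W = mg = 0.63 × 9.81 = 6.1803 N
½kδ² − Wδ − Wh = 0 → δ = (W + √(W² + 2kWh))/k
δ = (6.1803 + √(38.196 + 35622.3))/6.7021 = (6.1803 + 188.84)/6.7021 = 29.098 mm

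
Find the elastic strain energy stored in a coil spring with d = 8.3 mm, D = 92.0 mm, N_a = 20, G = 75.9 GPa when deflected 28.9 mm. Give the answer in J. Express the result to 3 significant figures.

k = Gd⁴/(8D³N_a) = (75.9×10³)(8.3⁴)/(8·92.0³·20) = 2.8912 N/mm
U = ½kδ² = 0.5 × 2.8912 × 28.9² = 1207.4 N·mm = 1.2074 J

1.21 J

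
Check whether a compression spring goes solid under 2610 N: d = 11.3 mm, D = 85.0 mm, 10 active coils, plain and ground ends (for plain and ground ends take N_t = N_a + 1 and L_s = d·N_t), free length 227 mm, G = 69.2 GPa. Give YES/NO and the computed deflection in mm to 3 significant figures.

YES, δ = 114 mm

k = Gd⁴/(8D³N_a) = (69.2×10³)(11.3⁴)/(8·85.0³·10) = 22.965 N/mm
N_t = 11; L_s = 11.3·11 = 124.3 mm; δ_solid = L₀ − L_s = 227 − 124.3 = 102.7 mm
δ = F/k = 2610/22.965 = 113.65 mm
δ ≥ δ_solid → spring goes solid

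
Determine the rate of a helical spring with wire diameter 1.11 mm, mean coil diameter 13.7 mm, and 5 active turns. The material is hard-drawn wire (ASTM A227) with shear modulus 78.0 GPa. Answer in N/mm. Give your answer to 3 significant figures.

k = Gd⁴/(8D³N_a) = (78.0×10³ × 1.11⁴) / (8 × 13.7³ × 5)
  = 118409 / 102854 = 1.1512 N/mm

1.15 N/mm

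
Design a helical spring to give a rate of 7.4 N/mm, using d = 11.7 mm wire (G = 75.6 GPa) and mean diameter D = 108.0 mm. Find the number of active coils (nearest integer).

N_a = Gd⁴/(8D³k) = (75.6×10³ × 11.7⁴)/(8 × 108.0³ × 7.4)
    = 1.41666e+09 / 7.4575e+07 = 19 → 19 coils

19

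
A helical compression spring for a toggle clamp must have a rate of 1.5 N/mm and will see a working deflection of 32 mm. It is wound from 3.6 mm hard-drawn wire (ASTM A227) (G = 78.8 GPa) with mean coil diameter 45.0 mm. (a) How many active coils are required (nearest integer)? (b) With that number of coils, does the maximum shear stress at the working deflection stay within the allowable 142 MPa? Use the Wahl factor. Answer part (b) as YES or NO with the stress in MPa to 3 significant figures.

N_a = Gd⁴/(8D³k) = (78.8×10³)(3.6⁴)/(8·45.0³·1.5) = 12.1 → N_a = 12
Actual rate k = Gd⁴/(8D³·12) = 1.513 N/mm
Working load F = kδ = 1.513·32 = 48.415 N
C = 45.0/3.6 = 12.5000; K_W = (4C−1)/(4C−4)+0.615/C = 1.1144
τ_max = K_W·8FD/(πd³) = 1.1144·118.91 = 132.52 MPa
τ_max ≤ 142 MPa → acceptable

(a) 12 coils; (b) YES, τ_max = 133 MPa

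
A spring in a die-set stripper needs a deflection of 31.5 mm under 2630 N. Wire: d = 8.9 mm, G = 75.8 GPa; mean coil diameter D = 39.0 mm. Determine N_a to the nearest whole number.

Required rate k = F/δ = 2630/31.5 = 83.492 N/mm
N_a = Gd⁴/(8D³k) = (75.8×10³ × 8.9⁴)/(8 × 39.0³ × 83.492)
    = 4.75586e+08 / 3.96213e+07 = 12 → 12 coils

12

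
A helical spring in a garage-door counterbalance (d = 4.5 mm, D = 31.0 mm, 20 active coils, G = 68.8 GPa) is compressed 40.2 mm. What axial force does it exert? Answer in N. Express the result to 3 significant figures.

k = Gd⁴/(8D³N_a) = (68.8×10³)(4.5⁴)/(8·31.0³·20) = 5.9188 N/mm
F = k·δ = 5.9188 × 40.2 = 237.94 N

238 N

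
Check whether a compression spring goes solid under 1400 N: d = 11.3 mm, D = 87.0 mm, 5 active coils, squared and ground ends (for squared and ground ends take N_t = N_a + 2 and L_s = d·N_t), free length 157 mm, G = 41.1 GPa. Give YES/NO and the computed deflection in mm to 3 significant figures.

NO, δ = 55.0 mm

k = Gd⁴/(8D³N_a) = (41.1×10³)(11.3⁴)/(8·87.0³·5) = 25.441 N/mm
N_t = 7; L_s = 11.3·7 = 79.1 mm; δ_solid = L₀ − L_s = 157 − 79.1 = 77.9 mm
δ = F/k = 1400/25.441 = 55.029 mm
δ < δ_solid → spring does not go solid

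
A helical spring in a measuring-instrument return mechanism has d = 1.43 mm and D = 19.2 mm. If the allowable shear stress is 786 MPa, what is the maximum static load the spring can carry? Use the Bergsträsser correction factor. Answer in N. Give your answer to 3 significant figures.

42.8 N

C = D/d = 19.2/1.43 = 13.4266
K_B = (4C+2)/(4C−3) = 55.706/50.706 = 1.0986
τ_max = K·8FD/(πd³) → F_max = τ_allow·πd³/(8DK)
F_max = 786·π·1.43³/(8·19.2·1.0986) = 7220.7/168.75 = 42.79 N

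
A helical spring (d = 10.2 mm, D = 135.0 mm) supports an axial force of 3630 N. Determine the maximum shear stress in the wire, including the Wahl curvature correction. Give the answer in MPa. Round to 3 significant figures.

Spring index C = D/d = 135.0/10.2 = 13.2353
K_W = (4C−1)/(4C−4) + 0.615/C = 51.941/48.941 + 0.0465 = 1.1078
τ₀ = 8FD/(πd³) = 8·3630·135.0/(π·10.2³) = 3.9204e+06/3333.9 = 1175.9 MPa
τ_max = K·τ₀ = 1.1078 × 1175.9 = 1302.6 MPa

1300 MPa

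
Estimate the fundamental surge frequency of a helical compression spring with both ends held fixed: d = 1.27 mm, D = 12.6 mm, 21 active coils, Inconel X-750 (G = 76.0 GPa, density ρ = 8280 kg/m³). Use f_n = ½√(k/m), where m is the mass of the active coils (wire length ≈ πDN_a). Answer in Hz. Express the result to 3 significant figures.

k = Gd⁴/(8D³N_a) = (76.0×10³)(1.27⁴)/(8·12.6³·21) = 0.58831 N/mm = 588.31 N/m
Wire length L = πDN_a = π·12.6·21 = 831.27 mm
m = ρ·(πd²/4)·L = 8280 × 1.2668×10⁻⁶ m² × 0.83127 m = 0.008719 kg
f_n = ½√(k/m) = 0.5·√(588.31/0.008719) = 0.5·√(67475) = 129.88 Hz

130 Hz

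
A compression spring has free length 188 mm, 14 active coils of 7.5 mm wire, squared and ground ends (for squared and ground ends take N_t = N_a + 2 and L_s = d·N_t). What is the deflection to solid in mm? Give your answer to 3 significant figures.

68.0 mm

N_t = 16; L_s = 7.5·16 = 120 mm
δ_solid = L₀ − L_s = 188 − 120 = 68 mm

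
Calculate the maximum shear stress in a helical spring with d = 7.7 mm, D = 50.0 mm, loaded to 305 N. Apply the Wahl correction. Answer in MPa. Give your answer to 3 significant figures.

Spring index C = D/d = 50.0/7.7 = 6.4935
K_W = (4C−1)/(4C−4) + 0.615/C = 24.974/21.974 + 0.0947 = 1.2312
τ₀ = 8FD/(πd³) = 8·305·50.0/(π·7.7³) = 122000/1434.2 = 85.062 MPa
τ_max = K·τ₀ = 1.2312 × 85.062 = 104.73 MPa

105 MPa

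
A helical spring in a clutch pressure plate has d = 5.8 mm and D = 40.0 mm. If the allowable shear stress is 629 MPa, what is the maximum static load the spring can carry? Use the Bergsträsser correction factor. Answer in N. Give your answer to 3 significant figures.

1000 N

C = D/d = 40.0/5.8 = 6.8966
K_B = (4C+2)/(4C−3) = 29.586/24.586 = 1.2034
τ_max = K·8FD/(πd³) → F_max = τ_allow·πd³/(8DK)
F_max = 629·π·5.8³/(8·40.0·1.2034) = 3.8555e+05/385.08 = 1001.2 N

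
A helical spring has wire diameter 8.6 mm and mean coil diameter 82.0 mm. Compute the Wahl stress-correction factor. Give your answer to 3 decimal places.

C = D/d = 82.0/8.6 = 9.5349
K_W = (4C−1)/(4C−4) + 0.615/C = 37.140/34.140 + 0.0645 = 1.1524

1.152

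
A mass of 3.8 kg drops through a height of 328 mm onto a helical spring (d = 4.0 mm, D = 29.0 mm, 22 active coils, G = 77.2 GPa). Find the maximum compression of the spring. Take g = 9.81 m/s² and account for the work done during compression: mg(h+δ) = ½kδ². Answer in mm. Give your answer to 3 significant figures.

81.4 mm

k = Gd⁴/(8D³N_a) = (77.2×10³)(4.0⁴)/(8·29.0³·22) = 4.6042 N/mm
W = mg = 3.8 × 9.81 = 37.278 N
½kδ² − Wδ − Wh = 0 → δ = (W + √(W² + 2kWh))/k
δ = (37.278 + √(1389.6 + 112592))/4.6042 = (37.278 + 337.61)/4.6042 = 81.424 mm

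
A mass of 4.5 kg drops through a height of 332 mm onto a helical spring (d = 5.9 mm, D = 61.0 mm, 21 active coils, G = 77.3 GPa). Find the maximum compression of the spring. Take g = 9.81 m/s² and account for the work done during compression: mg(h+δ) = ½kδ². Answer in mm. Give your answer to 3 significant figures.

129 mm

k = Gd⁴/(8D³N_a) = (77.3×10³)(5.9⁴)/(8·61.0³·21) = 2.4563 N/mm
W = mg = 4.5 × 9.81 = 44.145 N
½kδ² − Wδ − Wh = 0 → δ = (W + √(W² + 2kWh))/k
δ = (44.145 + √(1948.8 + 72001))/2.4563 = (44.145 + 271.94)/2.4563 = 128.68 mm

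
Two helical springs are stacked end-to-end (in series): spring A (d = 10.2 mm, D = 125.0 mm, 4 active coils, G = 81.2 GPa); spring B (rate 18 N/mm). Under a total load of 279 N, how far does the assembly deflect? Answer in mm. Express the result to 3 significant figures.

35.3 mm

k_A = Gd⁴/(8D³N_a) = (81.2×10³)(10.2⁴)/(8·125.0³·4) = 14.063 N/mm
Series: 1/k_eq = 1/14.063 + 1/18 = 0.12666; k_eq = 7.8949 N/mm
δ = F/k_eq = 279/7.8949 = 35.339 mm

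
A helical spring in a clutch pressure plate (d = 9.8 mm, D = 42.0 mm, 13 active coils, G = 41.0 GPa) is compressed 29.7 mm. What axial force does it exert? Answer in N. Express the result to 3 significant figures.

1460 N

k = Gd⁴/(8D³N_a) = (41.0×10³)(9.8⁴)/(8·42.0³·13) = 49.08 N/mm
F = k·δ = 49.08 × 29.7 = 1457.7 N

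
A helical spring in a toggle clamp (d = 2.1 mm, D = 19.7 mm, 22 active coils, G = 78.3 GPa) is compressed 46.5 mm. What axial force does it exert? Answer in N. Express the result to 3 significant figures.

52.6 N

k = Gd⁴/(8D³N_a) = (78.3×10³)(2.1⁴)/(8·19.7³·22) = 1.1317 N/mm
F = k·δ = 1.1317 × 46.5 = 52.624 N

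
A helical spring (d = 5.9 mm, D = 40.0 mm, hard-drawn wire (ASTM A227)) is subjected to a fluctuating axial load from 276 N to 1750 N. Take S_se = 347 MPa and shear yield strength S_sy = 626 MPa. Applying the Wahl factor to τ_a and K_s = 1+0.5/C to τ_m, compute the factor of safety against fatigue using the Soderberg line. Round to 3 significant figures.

0.466

C = D/d = 40.0/5.9 = 6.7797; K_W = (4C−1)/(4C−4)+0.615/C = 1.2205; K_s = 1+0.5/C = 1.0737
F_a = (F_max−F_min)/2 = 737 N; F_m = (F_max+F_min)/2 = 1013 N
τ_a = K_W·8F_aD/(πd³) = 1.2205 × 365.52 = 446.11 MPa
τ_m = K_s·8F_mD/(πd³) = 1.0737 × 502.4 = 539.46 MPa
Soderberg: 1/n_f = τ_a/S_se + τ_m/S_sy = 446.11/347 + 539.46/626 = 1.28562 + 0.86175 = 2.1474
n_f = 1/2.1474 = 0.4657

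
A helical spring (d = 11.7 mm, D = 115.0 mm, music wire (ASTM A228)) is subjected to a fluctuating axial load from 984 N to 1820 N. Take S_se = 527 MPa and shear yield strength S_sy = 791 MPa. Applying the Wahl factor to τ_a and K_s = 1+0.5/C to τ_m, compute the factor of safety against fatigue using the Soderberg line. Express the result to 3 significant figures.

1.97

C = D/d = 115.0/11.7 = 9.8291; K_W = (4C−1)/(4C−4)+0.615/C = 1.1475; K_s = 1+0.5/C = 1.0509
F_a = (F_max−F_min)/2 = 418 N; F_m = (F_max+F_min)/2 = 1402 N
τ_a = K_W·8F_aD/(πd³) = 1.1475 × 76.429 = 87.703 MPa
τ_m = K_s·8F_mD/(πd³) = 1.0509 × 256.35 = 269.39 MPa
Soderberg: 1/n_f = τ_a/S_se + τ_m/S_sy = 87.703/527 + 269.39/791 = 0.16642 + 0.34057 = 0.50699
n_f = 1/0.50699 = 1.972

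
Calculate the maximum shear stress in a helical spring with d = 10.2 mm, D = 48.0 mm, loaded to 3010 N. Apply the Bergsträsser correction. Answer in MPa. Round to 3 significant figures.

456 MPa

Spring index C = D/d = 48.0/10.2 = 4.7059
K_B = (4C+2)/(4C−3) = 20.824/15.824 = 1.3160
τ₀ = 8FD/(πd³) = 8·3010·48.0/(π·10.2³) = 1.15584e+06/3333.9 = 346.69 MPa
τ_max = K·τ₀ = 1.3160 × 346.69 = 456.25 MPa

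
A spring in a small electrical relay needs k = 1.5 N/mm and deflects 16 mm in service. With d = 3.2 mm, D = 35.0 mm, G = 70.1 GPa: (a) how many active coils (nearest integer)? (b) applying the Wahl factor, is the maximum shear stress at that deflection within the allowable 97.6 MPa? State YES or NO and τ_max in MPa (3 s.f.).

N_a = Gd⁴/(8D³k) = (70.1×10³)(3.2⁴)/(8·35.0³·1.5) = 14.29 → N_a = 14
Actual rate k = Gd⁴/(8D³·14) = 1.5307 N/mm
Working load F = kδ = 1.5307·16 = 24.492 N
C = 35.0/3.2 = 10.9375; K_W = (4C−1)/(4C−4)+0.615/C = 1.1317
τ_max = K_W·8FD/(πd³) = 1.1317·66.615 = 75.389 MPa
τ_max ≤ 97.6 MPa → acceptable

(a) 14 coils; (b) YES, τ_max = 75.4 MPa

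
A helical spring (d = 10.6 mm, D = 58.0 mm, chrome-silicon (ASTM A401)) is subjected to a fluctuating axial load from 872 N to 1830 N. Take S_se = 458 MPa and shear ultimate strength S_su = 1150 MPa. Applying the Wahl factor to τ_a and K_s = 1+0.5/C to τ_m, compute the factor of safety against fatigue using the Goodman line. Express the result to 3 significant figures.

C = D/d = 58.0/10.6 = 5.4717; K_W = (4C−1)/(4C−4)+0.615/C = 1.2801; K_s = 1+0.5/C = 1.0914
F_a = (F_max−F_min)/2 = 479 N; F_m = (F_max+F_min)/2 = 1351 N
τ_a = K_W·8F_aD/(πd³) = 1.2801 × 59.4 = 76.039 MPa
τ_m = K_s·8F_mD/(πd³) = 1.0914 × 167.54 = 182.84 MPa
Goodman: 1/n_f = τ_a/S_se + τ_m/S_su = 76.039/458 + 182.84/1150 = 0.16602 + 0.15900 = 0.32502
n_f = 1/0.32502 = 3.077

3.08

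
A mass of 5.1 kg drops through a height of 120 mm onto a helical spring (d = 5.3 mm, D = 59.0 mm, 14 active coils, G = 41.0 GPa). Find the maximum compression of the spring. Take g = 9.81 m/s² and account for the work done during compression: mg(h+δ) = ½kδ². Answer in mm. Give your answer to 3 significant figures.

k = Gd⁴/(8D³N_a) = (41.0×10³)(5.3⁴)/(8·59.0³·14) = 1.4064 N/mm
W = mg = 5.1 × 9.81 = 50.031 N
½kδ² − Wδ − Wh = 0 → δ = (W + √(W² + 2kWh))/k
δ = (50.031 + √(2503.1 + 16887.4))/1.4064 = (50.031 + 139.25)/1.4064 = 134.58 mm

135 mm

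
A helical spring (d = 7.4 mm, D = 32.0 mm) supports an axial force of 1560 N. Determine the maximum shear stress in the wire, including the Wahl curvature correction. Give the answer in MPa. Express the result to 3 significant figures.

Spring index C = D/d = 32.0/7.4 = 4.3243
K_W = (4C−1)/(4C−4) + 0.615/C = 16.297/13.297 + 0.1422 = 1.3678
τ₀ = 8FD/(πd³) = 8·1560·32.0/(π·7.4³) = 399360/1273 = 313.7 MPa
τ_max = K·τ₀ = 1.3678 × 313.7 = 429.09 MPa

429 MPa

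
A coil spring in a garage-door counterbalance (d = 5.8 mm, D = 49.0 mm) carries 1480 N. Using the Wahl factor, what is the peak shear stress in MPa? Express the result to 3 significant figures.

1110 MPa

Spring index C = D/d = 49.0/5.8 = 8.4483
K_W = (4C−1)/(4C−4) + 0.615/C = 32.793/29.793 + 0.0728 = 1.1735
τ₀ = 8FD/(πd³) = 8·1480·49.0/(π·5.8³) = 580160/612.96 = 946.49 MPa
τ_max = K·τ₀ = 1.1735 × 946.49 = 1110.7 MPa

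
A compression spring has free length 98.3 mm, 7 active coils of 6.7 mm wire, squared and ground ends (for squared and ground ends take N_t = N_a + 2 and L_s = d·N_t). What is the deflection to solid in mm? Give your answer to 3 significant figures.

N_t = 9; L_s = 6.7·9 = 60.3 mm
δ_solid = L₀ − L_s = 98.3 − 60.3 = 38 mm

38.0 mm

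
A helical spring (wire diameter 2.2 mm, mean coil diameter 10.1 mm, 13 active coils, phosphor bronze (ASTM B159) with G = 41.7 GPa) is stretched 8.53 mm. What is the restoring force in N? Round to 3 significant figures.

k = Gd⁴/(8D³N_a) = (41.7×10³)(2.2⁴)/(8·10.1³·13) = 9.1165 N/mm
F = k·δ = 9.1165 × 8.53 = 77.764 N

77.8 N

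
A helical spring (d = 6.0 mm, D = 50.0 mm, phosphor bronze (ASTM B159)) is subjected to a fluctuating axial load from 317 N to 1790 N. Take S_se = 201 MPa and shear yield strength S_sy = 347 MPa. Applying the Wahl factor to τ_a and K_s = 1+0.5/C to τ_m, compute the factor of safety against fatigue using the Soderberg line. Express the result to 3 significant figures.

C = D/d = 50.0/6.0 = 8.3333; K_W = (4C−1)/(4C−4)+0.615/C = 1.1761; K_s = 1+0.5/C = 1.0600
F_a = (F_max−F_min)/2 = 736.5 N; F_m = (F_max+F_min)/2 = 1053.5 N
τ_a = K_W·8F_aD/(πd³) = 1.1761 × 434.14 = 510.58 MPa
τ_m = K_s·8F_mD/(πd³) = 1.0600 × 621 = 658.26 MPa
Soderberg: 1/n_f = τ_a/S_se + τ_m/S_sy = 510.58/201 + 658.26/347 = 2.54020 + 1.89700 = 4.4372
n_f = 1/4.4372 = 0.2254

0.225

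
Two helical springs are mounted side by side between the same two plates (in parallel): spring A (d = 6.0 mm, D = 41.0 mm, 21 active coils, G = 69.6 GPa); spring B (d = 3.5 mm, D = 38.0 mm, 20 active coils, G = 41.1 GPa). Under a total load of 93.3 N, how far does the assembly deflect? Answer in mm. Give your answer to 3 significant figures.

k_A = Gd⁴/(8D³N_a) = (69.6×10³)(6.0⁴)/(8·41.0³·21) = 7.7903 N/mm
k_B = Gd⁴/(8D³N_a) = (41.1×10³)(3.5⁴)/(8·38.0³·20) = 0.70249 N/mm
Parallel: k_eq = 7.7903 + 0.70249 = 8.4928 N/mm
δ = F/k_eq = 93.3/8.4928 = 10.986 mm

11.0 mm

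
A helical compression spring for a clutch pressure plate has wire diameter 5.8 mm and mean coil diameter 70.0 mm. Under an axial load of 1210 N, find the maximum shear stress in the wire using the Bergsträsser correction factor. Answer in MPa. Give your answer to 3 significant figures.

1230 MPa

Spring index C = D/d = 70.0/5.8 = 12.0690
K_B = (4C+2)/(4C−3) = 50.276/45.276 = 1.1104
τ₀ = 8FD/(πd³) = 8·1210·70.0/(π·5.8³) = 677600/612.96 = 1105.5 MPa
τ_max = K·τ₀ = 1.1104 × 1105.5 = 1227.5 MPa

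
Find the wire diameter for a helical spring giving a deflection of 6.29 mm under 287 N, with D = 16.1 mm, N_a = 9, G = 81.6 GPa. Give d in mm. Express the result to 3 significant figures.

Required rate k = F/δ = 287/6.29 = 45.628 N/mm
d = (8D³N_a·k / G)^(1/4) = (8·16.1³·9·45.628 / (81.6×10³))^0.25
  = (168.02)^0.25 = 3.6003 mm

3.60 mm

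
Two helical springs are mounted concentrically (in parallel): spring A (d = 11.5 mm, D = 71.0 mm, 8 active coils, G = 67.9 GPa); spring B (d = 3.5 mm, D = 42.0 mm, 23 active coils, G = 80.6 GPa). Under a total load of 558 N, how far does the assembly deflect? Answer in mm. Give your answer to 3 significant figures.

10.6 mm

k_A = Gd⁴/(8D³N_a) = (67.9×10³)(11.5⁴)/(8·71.0³·8) = 51.845 N/mm
k_B = Gd⁴/(8D³N_a) = (80.6×10³)(3.5⁴)/(8·42.0³·23) = 0.88724 N/mm
Parallel: k_eq = 51.845 + 0.88724 = 52.732 N/mm
δ = F/k_eq = 558/52.732 = 10.582 mm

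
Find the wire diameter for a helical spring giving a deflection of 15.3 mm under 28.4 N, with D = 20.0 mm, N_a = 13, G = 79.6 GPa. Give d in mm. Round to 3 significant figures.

Required rate k = F/δ = 28.4/15.3 = 1.8562 N/mm
d = (8D³N_a·k / G)^(1/4) = (8·20.0³·13·1.8562 / (79.6×10³))^0.25
  = (19.402)^0.25 = 2.0987 mm

2.10 mm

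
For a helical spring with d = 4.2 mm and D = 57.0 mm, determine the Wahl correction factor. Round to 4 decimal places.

C = D/d = 57.0/4.2 = 13.5714
K_W = (4C−1)/(4C−4) + 0.615/C = 53.286/50.286 + 0.0453 = 1.1050

1.1050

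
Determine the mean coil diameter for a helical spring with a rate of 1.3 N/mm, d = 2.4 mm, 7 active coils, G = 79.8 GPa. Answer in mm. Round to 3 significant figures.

33.1 mm

D = (Gd⁴/(8N_a·k))^(1/3) = (79.8×10³·2.4⁴/(8·7·1.3))^(1/3)
  = (36367.8)^(1/3) = 33.1313 mm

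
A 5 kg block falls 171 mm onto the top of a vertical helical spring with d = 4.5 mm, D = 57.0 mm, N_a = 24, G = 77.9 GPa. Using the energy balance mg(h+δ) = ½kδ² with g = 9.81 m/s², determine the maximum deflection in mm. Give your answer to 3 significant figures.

k = Gd⁴/(8D³N_a) = (77.9×10³)(4.5⁴)/(8·57.0³·24) = 0.89838 N/mm
W = mg = 5 × 9.81 = 49.05 N
½kδ² − Wδ − Wh = 0 → δ = (W + √(W² + 2kWh))/k
δ = (49.05 + √(2405.9 + 15070.5))/0.89838 = (49.05 + 132.2)/0.89838 = 201.75 mm

202 mm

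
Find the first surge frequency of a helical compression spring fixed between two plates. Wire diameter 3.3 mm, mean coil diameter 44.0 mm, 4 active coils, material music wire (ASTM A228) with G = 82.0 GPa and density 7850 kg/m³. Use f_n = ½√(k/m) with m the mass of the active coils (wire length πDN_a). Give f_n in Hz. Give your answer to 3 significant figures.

k = Gd⁴/(8D³N_a) = (82.0×10³)(3.3⁴)/(8·44.0³·4) = 3.5675 N/mm = 3567.5 N/m
Wire length L = πDN_a = π·44.0·4 = 552.92 mm
m = ρ·(πd²/4)·L = 7850 × 8.553×10⁻⁶ m² × 0.55292 m = 0.037124 kg
f_n = ½√(k/m) = 0.5·√(3567.5/0.037124) = 0.5·√(96097) = 155 Hz

155 Hz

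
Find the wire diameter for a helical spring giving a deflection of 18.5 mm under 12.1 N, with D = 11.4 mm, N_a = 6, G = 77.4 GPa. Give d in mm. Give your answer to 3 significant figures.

Required rate k = F/δ = 12.1/18.5 = 0.65405 N/mm
d = (8D³N_a·k / G)^(1/4) = (8·11.4³·6·0.65405 / (77.4×10³))^0.25
  = (0.60094)^0.25 = 0.8805 mm

0.880 mm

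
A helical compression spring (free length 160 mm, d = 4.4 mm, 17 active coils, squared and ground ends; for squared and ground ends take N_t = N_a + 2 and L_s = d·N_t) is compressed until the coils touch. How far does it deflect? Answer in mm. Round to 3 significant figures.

76.4 mm

N_t = 19; L_s = 4.4·19 = 83.6 mm
δ_solid = L₀ − L_s = 160 − 83.6 = 76.4 mm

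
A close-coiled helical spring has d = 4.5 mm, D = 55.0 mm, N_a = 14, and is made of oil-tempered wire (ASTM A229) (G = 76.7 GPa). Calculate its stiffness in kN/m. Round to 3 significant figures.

1.69 kN/m

k = Gd⁴/(8D³N_a) = (76.7×10³ × 4.5⁴) / (8 × 55.0³ × 14)
  = 3.14518e+07 / 1.8634e+07 = 1.6879 N/mm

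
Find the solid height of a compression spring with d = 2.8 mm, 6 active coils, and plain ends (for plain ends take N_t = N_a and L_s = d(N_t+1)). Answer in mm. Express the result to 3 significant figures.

19.6 mm

plain ends: N_t = N_a = 6
L_s = d·(N_t+1) = 2.8 × 7 = 19.6 mm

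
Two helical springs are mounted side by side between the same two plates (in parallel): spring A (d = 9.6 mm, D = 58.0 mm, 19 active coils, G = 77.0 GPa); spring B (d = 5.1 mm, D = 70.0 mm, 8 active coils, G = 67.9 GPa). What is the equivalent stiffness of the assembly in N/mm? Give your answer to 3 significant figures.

24.1 N/mm

k_A = Gd⁴/(8D³N_a) = (77.0×10³)(9.6⁴)/(8·58.0³·19) = 22.052 N/mm
k_B = Gd⁴/(8D³N_a) = (67.9×10³)(5.1⁴)/(8·70.0³·8) = 2.0926 N/mm
Parallel: k_eq = 22.052 + 2.0926 = 24.145 N/mm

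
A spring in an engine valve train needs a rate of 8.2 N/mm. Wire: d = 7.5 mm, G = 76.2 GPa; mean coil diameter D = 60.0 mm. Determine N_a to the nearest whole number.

17

N_a = Gd⁴/(8D³k) = (76.2×10³ × 7.5⁴)/(8 × 60.0³ × 8.2)
    = 2.41102e+08 / 1.41696e+07 = 17.02 → 17 coils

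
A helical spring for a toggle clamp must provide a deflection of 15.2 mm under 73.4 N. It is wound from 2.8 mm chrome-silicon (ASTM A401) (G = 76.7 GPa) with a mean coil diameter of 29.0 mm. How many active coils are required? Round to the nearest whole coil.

5

Required rate k = F/δ = 73.4/15.2 = 4.8289 N/mm
N_a = Gd⁴/(8D³k) = (76.7×10³ × 2.8⁴)/(8 × 29.0³ × 4.8289)
    = 4.71441e+06 / 942186 = 5.004 → 5 coils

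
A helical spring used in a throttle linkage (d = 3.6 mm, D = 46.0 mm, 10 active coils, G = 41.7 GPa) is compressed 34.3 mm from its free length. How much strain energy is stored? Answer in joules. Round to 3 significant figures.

0.529 J

k = Gd⁴/(8D³N_a) = (41.7×10³)(3.6⁴)/(8·46.0³·10) = 0.89946 N/mm
U = ½kδ² = 0.5 × 0.89946 × 34.3² = 529.1 N·mm = 0.5291 J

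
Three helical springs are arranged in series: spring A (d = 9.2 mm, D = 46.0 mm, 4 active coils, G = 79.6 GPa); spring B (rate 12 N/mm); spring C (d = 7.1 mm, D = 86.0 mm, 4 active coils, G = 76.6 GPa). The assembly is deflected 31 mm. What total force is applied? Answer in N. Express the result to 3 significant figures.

k_A = Gd⁴/(8D³N_a) = (79.6×10³)(9.2⁴)/(8·46.0³·4) = 183.08 N/mm
k_C = Gd⁴/(8D³N_a) = (76.6×10³)(7.1⁴)/(8·86.0³·4) = 9.5635 N/mm
Series: 1/k_eq = 1/183.08 + 1/12 + 1/9.5635 = 0.19336; k_eq = 5.1717 N/mm
F = k_eq·δ = 5.1717·31 = 160.32 N

160 N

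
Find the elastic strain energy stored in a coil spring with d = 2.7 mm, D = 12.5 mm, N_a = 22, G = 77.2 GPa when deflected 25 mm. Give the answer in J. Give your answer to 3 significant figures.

3.73 J

k = Gd⁴/(8D³N_a) = (77.2×10³)(2.7⁴)/(8·12.5³·22) = 11.935 N/mm
U = ½kδ² = 0.5 × 11.935 × 25² = 3729.7 N·mm = 3.7297 J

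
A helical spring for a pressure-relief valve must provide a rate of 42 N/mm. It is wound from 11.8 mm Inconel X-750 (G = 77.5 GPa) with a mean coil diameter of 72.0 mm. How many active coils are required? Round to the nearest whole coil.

N_a = Gd⁴/(8D³k) = (77.5×10³ × 11.8⁴)/(8 × 72.0³ × 42)
    = 1.50255e+09 / 1.25411e+08 = 11.98 → 12 coils

12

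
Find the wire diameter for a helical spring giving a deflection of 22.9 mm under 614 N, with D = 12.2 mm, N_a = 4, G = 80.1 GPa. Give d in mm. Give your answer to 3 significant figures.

Required rate k = F/δ = 614/22.9 = 26.812 N/mm
d = (8D³N_a·k / G)^(1/4) = (8·12.2³·4·26.812 / (80.1×10³))^0.25
  = (19.45)^0.25 = 2.1001 mm

2.10 mm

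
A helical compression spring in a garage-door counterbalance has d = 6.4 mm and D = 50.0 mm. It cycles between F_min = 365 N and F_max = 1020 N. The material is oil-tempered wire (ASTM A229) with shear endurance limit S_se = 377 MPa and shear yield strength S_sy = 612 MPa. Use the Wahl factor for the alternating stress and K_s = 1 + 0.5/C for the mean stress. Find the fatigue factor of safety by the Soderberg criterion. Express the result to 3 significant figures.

C = D/d = 50.0/6.4 = 7.8125; K_W = (4C−1)/(4C−4)+0.615/C = 1.1888; K_s = 1+0.5/C = 1.0640
F_a = (F_max−F_min)/2 = 327.5 N; F_m = (F_max+F_min)/2 = 692.5 N
τ_a = K_W·8F_aD/(πd³) = 1.1888 × 159.07 = 189.1 MPa
τ_m = K_s·8F_mD/(πd³) = 1.0640 × 336.35 = 357.88 MPa
Soderberg: 1/n_f = τ_a/S_se + τ_m/S_sy = 189.1/377 + 357.88/612 = 0.50160 + 0.58476 = 1.0864
n_f = 1/1.0864 = 0.9205

0.921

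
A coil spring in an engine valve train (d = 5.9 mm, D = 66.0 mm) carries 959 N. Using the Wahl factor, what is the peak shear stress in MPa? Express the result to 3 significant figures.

886 MPa

Spring index C = D/d = 66.0/5.9 = 11.1864
K_W = (4C−1)/(4C−4) + 0.615/C = 43.746/40.746 + 0.0550 = 1.1286
τ₀ = 8FD/(πd³) = 8·959·66.0/(π·5.9³) = 506352/645.22 = 784.78 MPa
τ_max = K·τ₀ = 1.1286 × 784.78 = 885.7 MPa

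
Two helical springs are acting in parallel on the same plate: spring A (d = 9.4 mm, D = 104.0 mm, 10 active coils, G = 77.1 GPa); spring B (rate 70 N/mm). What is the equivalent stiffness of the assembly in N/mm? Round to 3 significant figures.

76.7 N/mm

k_A = Gd⁴/(8D³N_a) = (77.1×10³)(9.4⁴)/(8·104.0³·10) = 6.6892 N/mm
Parallel: k_eq = 6.6892 + 70 = 76.689 N/mm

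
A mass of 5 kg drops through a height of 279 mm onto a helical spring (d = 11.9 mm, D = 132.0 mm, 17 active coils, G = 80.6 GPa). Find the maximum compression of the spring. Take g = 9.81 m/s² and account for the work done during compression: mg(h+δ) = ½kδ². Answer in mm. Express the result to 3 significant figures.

82.9 mm

k = Gd⁴/(8D³N_a) = (80.6×10³)(11.9⁴)/(8·132.0³·17) = 5.1673 N/mm
W = mg = 5 × 9.81 = 49.05 N
½kδ² − Wδ − Wh = 0 → δ = (W + √(W² + 2kWh))/k
δ = (49.05 + √(2405.9 + 141428))/5.1673 = (49.05 + 379.25)/5.1673 = 82.888 mm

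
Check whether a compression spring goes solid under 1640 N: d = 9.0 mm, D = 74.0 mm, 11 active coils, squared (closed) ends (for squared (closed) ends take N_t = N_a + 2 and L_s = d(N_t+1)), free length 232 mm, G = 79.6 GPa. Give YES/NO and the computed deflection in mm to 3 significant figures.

k = Gd⁴/(8D³N_a) = (79.6×10³)(9.0⁴)/(8·74.0³·11) = 14.646 N/mm
N_t = 13; L_s = 9.0·14 = 126 mm; δ_solid = L₀ − L_s = 232 − 126 = 106 mm
δ = F/k = 1640/14.646 = 111.98 mm
δ ≥ δ_solid → spring goes solid

YES, δ = 112 mm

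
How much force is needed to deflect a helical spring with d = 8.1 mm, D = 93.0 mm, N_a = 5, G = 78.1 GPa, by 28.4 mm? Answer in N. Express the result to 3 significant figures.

k = Gd⁴/(8D³N_a) = (78.1×10³)(8.1⁴)/(8·93.0³·5) = 10.449 N/mm
F = k·δ = 10.449 × 28.4 = 296.76 N

297 N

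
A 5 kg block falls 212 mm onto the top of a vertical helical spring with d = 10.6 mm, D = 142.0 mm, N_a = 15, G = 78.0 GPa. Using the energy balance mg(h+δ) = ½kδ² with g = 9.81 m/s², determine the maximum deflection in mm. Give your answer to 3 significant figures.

104 mm

k = Gd⁴/(8D³N_a) = (78.0×10³)(10.6⁴)/(8·142.0³·15) = 2.866 N/mm
W = mg = 5 × 9.81 = 49.05 N
½kδ² − Wδ − Wh = 0 → δ = (W + √(W² + 2kWh))/k
δ = (49.05 + √(2405.9 + 59604.2))/2.866 = (49.05 + 249.02)/2.866 = 104 mm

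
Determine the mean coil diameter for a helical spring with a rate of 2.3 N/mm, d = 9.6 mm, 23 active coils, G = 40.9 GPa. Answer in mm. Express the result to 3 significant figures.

D = (Gd⁴/(8N_a·k))^(1/3) = (40.9×10³·9.6⁴/(8·23·2.3))^(1/3)
  = (820848)^(1/3) = 93.6313 mm

93.6 mm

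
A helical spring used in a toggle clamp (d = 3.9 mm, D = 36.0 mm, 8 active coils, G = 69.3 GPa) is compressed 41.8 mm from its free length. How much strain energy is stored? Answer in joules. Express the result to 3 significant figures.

4.69 J

k = Gd⁴/(8D³N_a) = (69.3×10³)(3.9⁴)/(8·36.0³·8) = 5.3691 N/mm
U = ½kδ² = 0.5 × 5.3691 × 41.8² = 4690.6 N·mm = 4.6906 J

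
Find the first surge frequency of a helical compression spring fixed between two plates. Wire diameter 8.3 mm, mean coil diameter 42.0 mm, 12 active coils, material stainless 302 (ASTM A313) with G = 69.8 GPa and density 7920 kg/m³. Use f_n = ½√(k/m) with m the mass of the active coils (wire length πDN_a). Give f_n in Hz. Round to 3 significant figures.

k = Gd⁴/(8D³N_a) = (69.8×10³)(8.3⁴)/(8·42.0³·12) = 46.575 N/mm = 46575 N/m
Wire length L = πDN_a = π·42.0·12 = 1583.4 mm
m = ρ·(πd²/4)·L = 7920 × 54.106×10⁻⁶ m² × 1.5834 m = 0.6785 kg
f_n = ½√(k/m) = 0.5·√(46575/0.6785) = 0.5·√(68643) = 131 Hz

131 Hz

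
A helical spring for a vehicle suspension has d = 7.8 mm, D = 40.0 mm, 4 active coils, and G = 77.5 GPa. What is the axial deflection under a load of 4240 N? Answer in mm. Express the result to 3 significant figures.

30.3 mm

k = Gd⁴/(8D³N_a) = (77.5×10³)(7.8⁴)/(8·40.0³·4) = 140.07 N/mm
δ = F/k = 4240 / 140.07 = 30.27 mm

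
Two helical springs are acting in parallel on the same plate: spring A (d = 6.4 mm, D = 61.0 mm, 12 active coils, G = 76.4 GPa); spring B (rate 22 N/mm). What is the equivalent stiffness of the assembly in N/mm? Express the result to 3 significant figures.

k_A = Gd⁴/(8D³N_a) = (76.4×10³)(6.4⁴)/(8·61.0³·12) = 5.8824 N/mm
Parallel: k_eq = 5.8824 + 22 = 27.882 N/mm

27.9 N/mm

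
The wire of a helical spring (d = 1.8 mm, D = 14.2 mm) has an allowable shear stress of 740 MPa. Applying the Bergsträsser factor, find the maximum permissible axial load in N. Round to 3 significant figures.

102 N

C = D/d = 14.2/1.8 = 7.8889
K_B = (4C+2)/(4C−3) = 33.556/28.556 = 1.1751
τ_max = K·8FD/(πd³) → F_max = τ_allow·πd³/(8DK)
F_max = 740·π·1.8³/(8·14.2·1.1751) = 13558/133.49 = 101.57 N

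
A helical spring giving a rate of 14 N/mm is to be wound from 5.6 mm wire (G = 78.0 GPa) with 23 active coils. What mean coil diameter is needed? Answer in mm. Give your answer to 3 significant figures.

D = (Gd⁴/(8N_a·k))^(1/3) = (78.0×10³·5.6⁴/(8·23·14))^(1/3)
  = (29778.4)^(1/3) = 30.9956 mm

31.0 mm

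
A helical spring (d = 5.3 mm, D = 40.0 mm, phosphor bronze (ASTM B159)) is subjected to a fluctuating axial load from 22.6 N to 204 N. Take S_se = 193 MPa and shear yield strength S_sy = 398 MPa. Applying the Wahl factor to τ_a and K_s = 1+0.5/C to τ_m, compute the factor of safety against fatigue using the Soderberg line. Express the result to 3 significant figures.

C = D/d = 40.0/5.3 = 7.5472; K_W = (4C−1)/(4C−4)+0.615/C = 1.1960; K_s = 1+0.5/C = 1.0662
F_a = (F_max−F_min)/2 = 90.7 N; F_m = (F_max+F_min)/2 = 113.3 N
τ_a = K_W·8F_aD/(πd³) = 1.1960 × 62.055 = 74.221 MPa
τ_m = K_s·8F_mD/(πd³) = 1.0662 × 77.518 = 82.654 MPa
Soderberg: 1/n_f = τ_a/S_se + τ_m/S_sy = 74.221/193 + 82.654/398 = 0.38456 + 0.20767 = 0.59224
n_f = 1/0.59224 = 1.689

1.69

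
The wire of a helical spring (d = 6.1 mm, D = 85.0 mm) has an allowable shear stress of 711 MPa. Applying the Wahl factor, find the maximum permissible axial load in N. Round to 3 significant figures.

677 N

C = D/d = 85.0/6.1 = 13.9344
K_W = (4C−1)/(4C−4) + 0.615/C = 54.738/51.738 + 0.0441 = 1.1021
τ_max = K·8FD/(πd³) → F_max = τ_allow·πd³/(8DK)
F_max = 711·π·6.1³/(8·85.0·1.1021) = 5.07e+05/749.44 = 676.51 N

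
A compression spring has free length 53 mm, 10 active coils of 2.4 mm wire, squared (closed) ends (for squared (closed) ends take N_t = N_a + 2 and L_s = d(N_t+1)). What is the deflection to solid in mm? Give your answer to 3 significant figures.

21.8 mm

N_t = 12; L_s = 2.4·13 = 31.2 mm
δ_solid = L₀ − L_s = 53 − 31.2 = 21.8 mm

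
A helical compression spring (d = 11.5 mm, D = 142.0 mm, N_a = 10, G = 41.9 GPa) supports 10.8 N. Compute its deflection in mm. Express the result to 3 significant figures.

3.38 mm

k = Gd⁴/(8D³N_a) = (41.9×10³)(11.5⁴)/(8·142.0³·10) = 3.1993 N/mm
δ = F/k = 10.8 / 3.1993 = 3.3758 mm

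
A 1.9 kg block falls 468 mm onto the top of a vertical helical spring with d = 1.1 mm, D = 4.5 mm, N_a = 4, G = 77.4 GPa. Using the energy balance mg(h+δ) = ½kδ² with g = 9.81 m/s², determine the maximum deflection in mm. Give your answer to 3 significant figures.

21.7 mm

k = Gd⁴/(8D³N_a) = (77.4×10³)(1.1⁴)/(8·4.5³·4) = 38.862 N/mm
W = mg = 1.9 × 9.81 = 18.639 N
½kδ² − Wδ − Wh = 0 → δ = (W + √(W² + 2kWh))/k
δ = (18.639 + √(347.41 + 677989))/38.862 = (18.639 + 823.61)/38.862 = 21.673 mm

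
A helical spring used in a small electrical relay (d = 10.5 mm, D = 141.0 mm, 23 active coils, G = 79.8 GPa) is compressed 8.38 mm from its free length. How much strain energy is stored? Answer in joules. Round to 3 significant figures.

k = Gd⁴/(8D³N_a) = (79.8×10³)(10.5⁴)/(8·141.0³·23) = 1.8806 N/mm
U = ½kδ² = 0.5 × 1.8806 × 8.38² = 66.03 N·mm = 0.06603 J

0.0660 J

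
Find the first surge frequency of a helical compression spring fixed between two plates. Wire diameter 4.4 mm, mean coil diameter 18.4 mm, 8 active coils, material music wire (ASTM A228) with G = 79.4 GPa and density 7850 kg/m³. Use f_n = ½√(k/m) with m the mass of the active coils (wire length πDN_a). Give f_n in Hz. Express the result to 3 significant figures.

k = Gd⁴/(8D³N_a) = (79.4×10³)(4.4⁴)/(8·18.4³·8) = 74.644 N/mm = 74644 N/m
Wire length L = πDN_a = π·18.4·8 = 462.44 mm
m = ρ·(πd²/4)·L = 7850 × 15.205×10⁻⁶ m² × 0.46244 m = 0.055198 kg
f_n = ½√(k/m) = 0.5·√(74644/0.055198) = 0.5·√(1.3523e+06) = 581.44 Hz

581 Hz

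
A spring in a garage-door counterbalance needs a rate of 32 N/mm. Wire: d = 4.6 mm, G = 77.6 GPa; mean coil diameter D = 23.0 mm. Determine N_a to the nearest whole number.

11

N_a = Gd⁴/(8D³k) = (77.6×10³ × 4.6⁴)/(8 × 23.0³ × 32)
    = 3.47451e+07 / 3.11475e+06 = 11.15 → 11 coils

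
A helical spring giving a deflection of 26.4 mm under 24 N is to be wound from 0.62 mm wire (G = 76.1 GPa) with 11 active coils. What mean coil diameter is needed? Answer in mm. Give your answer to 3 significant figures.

5.20 mm

Required rate k = F/δ = 24/26.4 = 0.90909 N/mm
D = (Gd⁴/(8N_a·k))^(1/3) = (76.1×10³·0.62⁴/(8·11·0.90909))^(1/3)
  = (140.56)^(1/3) = 5.1994 mm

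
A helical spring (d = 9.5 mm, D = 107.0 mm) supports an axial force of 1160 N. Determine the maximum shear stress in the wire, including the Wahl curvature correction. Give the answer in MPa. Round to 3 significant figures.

416 MPa

Spring index C = D/d = 107.0/9.5 = 11.2632
K_W = (4C−1)/(4C−4) + 0.615/C = 44.053/41.053 + 0.0546 = 1.1277
τ₀ = 8FD/(πd³) = 8·1160·107.0/(π·9.5³) = 992960/2693.5 = 368.65 MPa
τ_max = K·τ₀ = 1.1277 × 368.65 = 415.72 MPa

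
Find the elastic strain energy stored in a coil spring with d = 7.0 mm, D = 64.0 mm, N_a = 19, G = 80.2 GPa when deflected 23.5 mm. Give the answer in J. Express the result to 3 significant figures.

1.33 J

k = Gd⁴/(8D³N_a) = (80.2×10³)(7.0⁴)/(8·64.0³·19) = 4.8326 N/mm
U = ½kδ² = 0.5 × 4.8326 × 23.5² = 1334.4 N·mm = 1.3344 J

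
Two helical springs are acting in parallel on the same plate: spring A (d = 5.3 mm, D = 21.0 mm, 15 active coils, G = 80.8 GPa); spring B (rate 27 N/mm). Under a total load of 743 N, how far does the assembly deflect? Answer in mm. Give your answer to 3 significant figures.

8.81 mm

k_A = Gd⁴/(8D³N_a) = (80.8×10³)(5.3⁴)/(8·21.0³·15) = 57.369 N/mm
Parallel: k_eq = 57.369 + 27 = 84.369 N/mm
δ = F/k_eq = 743/84.369 = 8.8066 mm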